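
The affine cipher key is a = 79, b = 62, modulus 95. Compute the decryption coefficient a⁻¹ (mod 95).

gcd(95, 79) by repeated division:
95 = 1*79 + 16
79 = 4*16 + 15
16 = 1*15 + 1
15 = 15*1 + 0
The gcd is 1. Working backward:
1 = 16 − 15
1 = −79 + 5·16
1 = 5·95 − 6·79
Thus 79·(-6) ≡ 1 (mod 95); reducing, -6 mod 95 = 89.

89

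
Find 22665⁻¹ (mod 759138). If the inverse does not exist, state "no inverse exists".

Compute gcd(22665, 759138):
759138 = 33·22665 + 11193
22665 = 2·11193 + 279
11193 = 40·279 + 33
279 = 8·33 + 15
33 = 2·15 + 3
15 = 5·3 + 0
Since gcd = 3 > 1, 22665 is not a unit mod 759138.

no inverse exists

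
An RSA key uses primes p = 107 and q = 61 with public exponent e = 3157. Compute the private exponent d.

3733

φ(n) = (p−1)(q−1) = 106·60 = 6360.
Need d with 3157·d ≡ 1 (mod 6360). Apply the extended Euclidean algorithm:
6360 = 2·3157 + 46
3157 = 68·46 + 29
46 = 1·29 + 17
29 = 1·17 + 12
17 = 1·12 + 5
12 = 2·5 + 2
5 = 2·2 + 1
2 = 2·1 + 0
Back-substitute:
1 = 5 − 2·2
1 = −2·12 + 5·5
1 = 5·17 − 7·12
1 = −7·29 + 12·17
1 = 12·46 − 19·29
1 = −19·3157 + 1304·46
1 = 1304·6360 − 2627·3157
So 3157·(-2627) ≡ 1 (mod 6360), hence d ≡ -2627 ≡ 3733 (mod 6360).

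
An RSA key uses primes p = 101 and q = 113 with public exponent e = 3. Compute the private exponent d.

7467

φ(n) = (p−1)(q−1) = 100·112 = 11200.
Need d with 3·d ≡ 1 (mod 11200). Apply the extended Euclidean algorithm:
11200 = 3733·3 + 1
3 = 3·1 + 0
Back-substitute:
1 = 11200 − 3733·3
So 3·(-3733) ≡ 1 (mod 11200), hence d ≡ -3733 ≡ 7467 (mod 11200).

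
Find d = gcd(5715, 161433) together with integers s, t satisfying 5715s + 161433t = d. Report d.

9

Euclidean algorithm:
161433 = 28·5715 + 1413
5715 = 4·1413 + 63
1413 = 22·63 + 27
63 = 2·27 + 9
27 = 3·9 + 0
gcd(5715, 161433) = 9.
Back-substituting:
9 = 63 − 2·27
9 = −2·1413 + 45·63
9 = 45·5715 − 182·1413
9 = −182·161433 + 5141·5715
So 9 = (-182)·161433 + (5141)·5715.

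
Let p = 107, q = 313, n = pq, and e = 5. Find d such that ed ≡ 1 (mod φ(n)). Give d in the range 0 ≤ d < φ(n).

φ(n) = (p−1)(q−1) = 106·312 = 33072.
Need d with 5·d ≡ 1 (mod 33072). Apply the extended Euclidean algorithm:
33072 = 6614*5 + 2
5 = 2*2 + 1
2 = 2*1 + 0
Back-substitute:
1 = 5 − 2·2
1 = −2·33072 + 13229·5
So 5·13229 ≡ 1 (mod 33072), hence d = 13229.

13229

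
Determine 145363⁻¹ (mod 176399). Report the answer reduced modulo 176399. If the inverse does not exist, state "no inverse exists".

24707

Apply the Euclidean algorithm to 176399 and 145363:
176399 = 1*145363 + 31036
145363 = 4*31036 + 21219
31036 = 1*21219 + 9817
21219 = 2*9817 + 1585
9817 = 6*1585 + 307
1585 = 5*307 + 50
307 = 6*50 + 7
50 = 7*7 + 1
7 = 7*1 + 0
Since gcd(145363, 176399) = 1, back-substitute to write 1 as a combination:
1 = 50 − 7·7
1 = −7·307 + 43·50
1 = 43·1585 − 222·307
1 = −222·9817 + 1375·1585
1 = 1375·21219 − 2972·9817
1 = −2972·31036 + 4347·21219
1 = 4347·145363 − 20360·31036
1 = −20360·176399 + 24707·145363
So 145363·24707 ≡ 1 (mod 176399).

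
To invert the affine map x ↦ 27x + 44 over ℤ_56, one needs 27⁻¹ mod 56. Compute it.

Extended Euclidean algorithm:
56 = 2*27 + 2
27 = 13*2 + 1
2 = 2*1 + 0
gcd = 1, so the inverse exists. Back-substitute:
1 = 27 − 13·2
1 = −13·56 + 27·27
So 27·27 ≡ 1 (mod 56).

27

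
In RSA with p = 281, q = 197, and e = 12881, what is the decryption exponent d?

φ(n) = (p−1)(q−1) = 280·196 = 54880.
Need d with 12881·d ≡ 1 (mod 54880). Apply the extended Euclidean algorithm:
54880 = 4×12881 + 3356
12881 = 3×3356 + 2813
3356 = 1×2813 + 543
2813 = 5×543 + 98
543 = 5×98 + 53
98 = 1×53 + 45
53 = 1×45 + 8
45 = 5×8 + 5
8 = 1×5 + 3
5 = 1×3 + 2
3 = 1×2 + 1
2 = 2×1 + 0
Back-substitute:
1 = 3 − 2
1 = −5 + 2·3
1 = 2·8 − 3·5
1 = −3·45 + 17·8
1 = 17·53 − 20·45
1 = −20·98 + 37·53
1 = 37·543 − 205·98
1 = −205·2813 + 1062·543
1 = 1062·3356 − 1267·2813
1 = −1267·12881 + 4863·3356
1 = 4863·54880 − 20719·12881
So 12881·(-20719) ≡ 1 (mod 54880), hence d ≡ -20719 ≡ 34161 (mod 54880).

34161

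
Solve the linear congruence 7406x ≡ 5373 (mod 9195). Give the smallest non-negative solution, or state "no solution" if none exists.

First find gcd(7406, 9195):
9195 = 1×7406 + 1789
7406 = 4×1789 + 250
1789 = 7×250 + 39
250 = 6×39 + 16
39 = 2×16 + 7
16 = 2×7 + 2
7 = 3×2 + 1
2 = 2×1 + 0
gcd = 1, so a unique solution mod 9195 exists.
Back-substitute for the Bézout coefficients:
1 = 7 − 3·2
1 = −3·16 + 7·7
1 = 7·39 − 17·16
1 = −17·250 + 109·39
1 = 109·1789 − 780·250
1 = −780·7406 + 3229·1789
1 = 3229·9195 − 4009·7406
So 7406·(-4009) ≡ 1 (mod 9195), giving 7406⁻¹ ≡ 5186.
x ≡ 7406⁻¹·5373 ≡ 5186·5373 ≡ 3528 (mod 9195).

3528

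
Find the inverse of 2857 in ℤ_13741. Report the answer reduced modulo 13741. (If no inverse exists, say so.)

3410

Extended Euclidean algorithm:
13741 = 4·2857 + 2313
2857 = 1·2313 + 544
2313 = 4·544 + 137
544 = 3·137 + 133
137 = 1·133 + 4
133 = 33·4 + 1
4 = 4·1 + 0
The gcd is 1. Working backward:
1 = 133 − 33·4
1 = −33·137 + 34·133
1 = 34·544 − 135·137
1 = −135·2313 + 574·544
1 = 574·2857 − 709·2313
1 = −709·13741 + 3410·2857
So 2857·3410 ≡ 1 (mod 13741).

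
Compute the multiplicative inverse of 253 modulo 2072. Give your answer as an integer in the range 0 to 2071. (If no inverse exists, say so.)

1597

Apply the Euclidean algorithm to 2072 and 253:
2072 = 8*253 + 48
253 = 5*48 + 13
48 = 3*13 + 9
13 = 1*9 + 4
9 = 2*4 + 1
4 = 4*1 + 0
gcd = 1, so the inverse exists. Back-substitute:
1 = 9 − 2·4
1 = −2·13 + 3·9
1 = 3·48 − 11·13
1 = −11·253 + 58·48
1 = 58·2072 − 475·253
So 253·(-475) ≡ 1 (mod 2072), and -475 ≡ 1597 (mod 2072).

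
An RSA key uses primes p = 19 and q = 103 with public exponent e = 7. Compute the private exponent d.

φ(n) = (p−1)(q−1) = 18·102 = 1836.
Need d with 7·d ≡ 1 (mod 1836). Apply the extended Euclidean algorithm:
1836 = 262×7 + 2
7 = 3×2 + 1
2 = 2×1 + 0
Back-substitute:
1 = 7 − 3·2
1 = −3·1836 + 787·7
So 7·787 ≡ 1 (mod 1836), hence d = 787.

787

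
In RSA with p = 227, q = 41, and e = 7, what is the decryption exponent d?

2583

φ(n) = (p−1)(q−1) = 226·40 = 9040.
Need d with 7·d ≡ 1 (mod 9040). Apply the extended Euclidean algorithm:
9040 = 1291·7 + 3
7 = 2·3 + 1
3 = 3·1 + 0
Back-substitute:
1 = 7 − 2·3
1 = −2·9040 + 2583·7
So 7·2583 ≡ 1 (mod 9040), hence d = 2583.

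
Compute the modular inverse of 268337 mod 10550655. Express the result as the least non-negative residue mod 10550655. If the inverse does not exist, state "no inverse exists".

Run Euclid on (10550655, 268337):
10550655 = 39×268337 + 85512
268337 = 3×85512 + 11801
85512 = 7×11801 + 2905
11801 = 4×2905 + 181
2905 = 16×181 + 9
181 = 20×9 + 1
9 = 9×1 + 0
Since gcd(268337, 10550655) = 1, back-substitute to write 1 as a combination:
1 = 181 − 20·9
1 = −20·2905 + 321·181
1 = 321·11801 − 1304·2905
1 = −1304·85512 + 9449·11801
1 = 9449·268337 − 29651·85512
1 = −29651·10550655 + 1165838·268337
So 268337·1165838 ≡ 1 (mod 10550655).

1165838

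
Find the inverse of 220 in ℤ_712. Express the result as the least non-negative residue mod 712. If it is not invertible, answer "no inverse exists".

no inverse exists

Compute gcd(220, 712):
712 = 3*220 + 52
220 = 4*52 + 12
52 = 4*12 + 4
12 = 3*4 + 0
gcd(220, 712) = 4 ≠ 1, so 220 has no multiplicative inverse modulo 712.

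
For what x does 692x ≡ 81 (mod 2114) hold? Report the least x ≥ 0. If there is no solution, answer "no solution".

no solution

gcd(692, 2114):
2114 = 3*692 + 38
692 = 18*38 + 8
38 = 4*8 + 6
8 = 1*6 + 2
6 = 3*2 + 0
gcd = 2, but 2 ∤ 81, so the congruence has no solution.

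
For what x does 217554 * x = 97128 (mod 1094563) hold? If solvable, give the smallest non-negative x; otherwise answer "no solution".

First find gcd(217554, 1094563):
1094563 = 5*217554 + 6793
217554 = 32*6793 + 178
6793 = 38*178 + 29
178 = 6*29 + 4
29 = 7*4 + 1
4 = 4*1 + 0
gcd = 1, so a unique solution mod 1094563 exists.
Back-substitute for the Bézout coefficients:
1 = 29 − 7·4
1 = −7·178 + 43·29
1 = 43·6793 − 1641·178
1 = −1641·217554 + 52555·6793
1 = 52555·1094563 − 264416·217554
So 217554·(-264416) ≡ 1 (mod 1094563), giving 217554⁻¹ ≡ 830147.
x ≡ 217554⁻¹·97128 ≡ 830147·97128 ≡ 628984 (mod 1094563).

628984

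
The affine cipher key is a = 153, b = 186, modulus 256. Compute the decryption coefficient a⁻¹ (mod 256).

169

Run Euclid on (256, 153):
256 = 1×153 + 103
153 = 1×103 + 50
103 = 2×50 + 3
50 = 16×3 + 2
3 = 1×2 + 1
2 = 2×1 + 0
The gcd is 1. Working backward:
1 = 3 − 2
1 = −50 + 17·3
1 = 17·103 − 35·50
1 = −35·153 + 52·103
1 = 52·256 − 87·153
Hence 153⁻¹ ≡ -87 ≡ 169 (mod 256).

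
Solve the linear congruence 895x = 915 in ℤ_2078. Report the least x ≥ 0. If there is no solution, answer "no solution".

First find gcd(895, 2078):
2078 = 2·895 + 288
895 = 3·288 + 31
288 = 9·31 + 9
31 = 3·9 + 4
9 = 2·4 + 1
4 = 4·1 + 0
gcd = 1, so a unique solution mod 2078 exists.
Back-substitute for the Bézout coefficients:
1 = 9 − 2·4
1 = −2·31 + 7·9
1 = 7·288 − 65·31
1 = −65·895 + 202·288
1 = 202·2078 − 469·895
So 895·(-469) ≡ 1 (mod 2078), giving 895⁻¹ ≡ 1609.
x ≡ 895⁻¹·915 ≡ 1609·915 ≡ 1011 (mod 2078).

1011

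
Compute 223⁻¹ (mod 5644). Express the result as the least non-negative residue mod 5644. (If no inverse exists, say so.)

1063

Run Euclid on (5644, 223):
5644 = 25×223 + 69
223 = 3×69 + 16
69 = 4×16 + 5
16 = 3×5 + 1
5 = 5×1 + 0
Since gcd(223, 5644) = 1, back-substitute to write 1 as a combination:
1 = 16 − 3·5
1 = −3·69 + 13·16
1 = 13·223 − 42·69
1 = −42·5644 + 1063·223
So 223·1063 ≡ 1 (mod 5644).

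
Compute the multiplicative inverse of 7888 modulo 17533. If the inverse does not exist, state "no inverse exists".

Extended Euclidean algorithm:
17533 = 2·7888 + 1757
7888 = 4·1757 + 860
1757 = 2·860 + 37
860 = 23·37 + 9
37 = 4·9 + 1
9 = 9·1 + 0
gcd = 1, so the inverse exists. Back-substitute:
1 = 37 − 4·9
1 = −4·860 + 93·37
1 = 93·1757 − 190·860
1 = −190·7888 + 853·1757
1 = 853·17533 − 1896·7888
Hence 7888⁻¹ ≡ -1896 ≡ 15637 (mod 17533).

15637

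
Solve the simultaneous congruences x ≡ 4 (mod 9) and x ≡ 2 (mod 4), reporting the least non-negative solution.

Write x = 4 + 9·k. Then 9·k ≡ 2 − 4 ≡ 2 (mod 4).
Need 9⁻¹ mod 4. Extended Euclid on (4, 1):
4 = 4×1 + 0
9⁻¹ ≡ 1 (mod 4), so k ≡ 1·2 ≡ 2 (mod 4).
x = 4 + 9·2 = 22.

22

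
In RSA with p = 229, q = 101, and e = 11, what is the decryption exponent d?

φ(n) = (p−1)(q−1) = 228·100 = 22800.
Need d with 11·d ≡ 1 (mod 22800). Apply the extended Euclidean algorithm:
22800 = 2072*11 + 8
11 = 1*8 + 3
8 = 2*3 + 2
3 = 1*2 + 1
2 = 2*1 + 0
Back-substitute:
1 = 3 − 2
1 = −8 + 3·3
1 = 3·11 − 4·8
1 = −4·22800 + 8291·11
So 11·8291 ≡ 1 (mod 22800), hence d = 8291.

8291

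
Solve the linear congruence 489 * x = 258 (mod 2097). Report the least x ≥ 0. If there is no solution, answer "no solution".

First find gcd(489, 2097):
2097 = 4×489 + 141
489 = 3×141 + 66
141 = 2×66 + 9
66 = 7×9 + 3
9 = 3×3 + 0
gcd = 3 and 3 | 258, so solutions exist. Divide through by 3: 163x ≡ 86 (mod 699).
Now find 163⁻¹ mod 699:
699 = 4×163 + 47
163 = 3×47 + 22
47 = 2×22 + 3
22 = 7×3 + 1
3 = 3×1 + 0
Back-substitute:
1 = 22 − 7·3
1 = −7·47 + 15·22
1 = 15·163 − 52·47
1 = −52·699 + 223·163
So 163⁻¹ ≡ 223 (mod 699).
Then x ≡ 223·86 ≡ 305 (mod 699); the smallest non-negative solution is x = 305.

305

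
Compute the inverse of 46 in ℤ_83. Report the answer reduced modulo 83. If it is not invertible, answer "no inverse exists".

74

Extended Euclidean algorithm:
83 = 1*46 + 37
46 = 1*37 + 9
37 = 4*9 + 1
9 = 9*1 + 0
The gcd is 1. Working backward:
1 = 37 − 4·9
1 = −4·46 + 5·37
1 = 5·83 − 9·46
Hence 46⁻¹ ≡ -9 ≡ 74 (mod 83).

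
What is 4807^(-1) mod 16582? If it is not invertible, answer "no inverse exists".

2701

Run Euclid on (16582, 4807):
16582 = 3·4807 + 2161
4807 = 2·2161 + 485
2161 = 4·485 + 221
485 = 2·221 + 43
221 = 5·43 + 6
43 = 7·6 + 1
6 = 6·1 + 0
gcd = 1, so the inverse exists. Back-substitute:
1 = 43 − 7·6
1 = −7·221 + 36·43
1 = 36·485 − 79·221
1 = −79·2161 + 352·485
1 = 352·4807 − 783·2161
1 = −783·16582 + 2701·4807
So 4807·2701 ≡ 1 (mod 16582).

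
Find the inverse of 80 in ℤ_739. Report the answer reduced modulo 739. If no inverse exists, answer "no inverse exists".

194

Extended Euclidean algorithm:
739 = 9·80 + 19
80 = 4·19 + 4
19 = 4·4 + 3
4 = 1·3 + 1
3 = 3·1 + 0
Since gcd(80, 739) = 1, back-substitute to write 1 as a combination:
1 = 4 − 3
1 = −19 + 5·4
1 = 5·80 − 21·19
1 = −21·739 + 194·80
So 80·194 ≡ 1 (mod 739).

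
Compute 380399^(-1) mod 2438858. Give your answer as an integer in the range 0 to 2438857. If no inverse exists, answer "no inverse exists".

2360781

gcd(2438858, 380399) by repeated division:
2438858 = 6·380399 + 156464
380399 = 2·156464 + 67471
156464 = 2·67471 + 21522
67471 = 3·21522 + 2905
21522 = 7·2905 + 1187
2905 = 2·1187 + 531
1187 = 2·531 + 125
531 = 4·125 + 31
125 = 4·31 + 1
31 = 31·1 + 0
The gcd is 1. Working backward:
1 = 125 − 4·31
1 = −4·531 + 17·125
1 = 17·1187 − 38·531
1 = −38·2905 + 93·1187
1 = 93·21522 − 689·2905
1 = −689·67471 + 2160·21522
1 = 2160·156464 − 5009·67471
1 = −5009·380399 + 12178·156464
1 = 12178·2438858 − 78077·380399
So 380399·(-78077) ≡ 1 (mod 2438858), and -78077 ≡ 2360781 (mod 2438858).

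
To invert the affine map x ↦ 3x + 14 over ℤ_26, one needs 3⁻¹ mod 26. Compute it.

9

gcd(26, 3) by repeated division:
26 = 8*3 + 2
3 = 1*2 + 1
2 = 2*1 + 0
The gcd is 1. Working backward:
1 = 3 − 2
1 = −26 + 9·3
So 3·9 ≡ 1 (mod 26).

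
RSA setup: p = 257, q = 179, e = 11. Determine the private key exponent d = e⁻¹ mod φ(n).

φ(n) = (p−1)(q−1) = 256·178 = 45568.
Need d with 11·d ≡ 1 (mod 45568). Apply the extended Euclidean algorithm:
45568 = 4142*11 + 6
11 = 1*6 + 5
6 = 1*5 + 1
5 = 5*1 + 0
Back-substitute:
1 = 6 − 5
1 = −11 + 2·6
1 = 2·45568 − 8285·11
So 11·(-8285) ≡ 1 (mod 45568), hence d ≡ -8285 ≡ 37283 (mod 45568).

37283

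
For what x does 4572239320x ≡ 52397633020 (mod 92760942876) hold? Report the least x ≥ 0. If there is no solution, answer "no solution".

10626882274

First find gcd(4572239320, 92760942876):
92760942876 = 20×4572239320 + 1316156476
4572239320 = 3×1316156476 + 623769892
1316156476 = 2×623769892 + 68616692
623769892 = 9×68616692 + 6219664
68616692 = 11×6219664 + 200388
6219664 = 31×200388 + 7636
200388 = 26×7636 + 1852
7636 = 4×1852 + 228
1852 = 8×228 + 28
228 = 8×28 + 4
28 = 7×4 + 0
gcd = 4 and 4 | 52397633020, so solutions exist. Divide through by 4: 1143059830x ≡ 13099408255 (mod 23190235719).
Now find 1143059830⁻¹ mod 23190235719:
23190235719 = 20×1143059830 + 329039119
1143059830 = 3×329039119 + 155942473
329039119 = 2×155942473 + 17154173
155942473 = 9×17154173 + 1554916
17154173 = 11×1554916 + 50097
1554916 = 31×50097 + 1909
50097 = 26×1909 + 463
1909 = 4×463 + 57
463 = 8×57 + 7
57 = 8×7 + 1
7 = 7×1 + 0
Back-substitute:
1 = 57 − 8·7
1 = −8·463 + 65·57
1 = 65·1909 − 268·463
1 = −268·50097 + 7033·1909
1 = 7033·1554916 − 218291·50097
1 = −218291·17154173 + 2408234·1554916
1 = 2408234·155942473 − 21892397·17154173
1 = −21892397·329039119 + 46193028·155942473
1 = 46193028·1143059830 − 160471481·329039119
1 = −160471481·23190235719 + 3255622648·1143059830
So 1143059830⁻¹ ≡ 3255622648 (mod 23190235719).
Then x ≡ 3255622648·13099408255 ≡ 10626882274 (mod 23190235719); the smallest non-negative solution is x = 10626882274.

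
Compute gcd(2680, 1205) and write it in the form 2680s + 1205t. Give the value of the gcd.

5

Apply Euclid's algorithm to 2680 and 1205:
2680 = 2×1205 + 270
1205 = 4×270 + 125
270 = 2×125 + 20
125 = 6×20 + 5
20 = 4×5 + 0
gcd(2680, 1205) = 5.
Express as a combination:
5 = 125 − 6·20
5 = −6·270 + 13·125
5 = 13·1205 − 58·270
5 = −58·2680 + 129·1205
So 5 = (-58)·2680 + (129)·1205.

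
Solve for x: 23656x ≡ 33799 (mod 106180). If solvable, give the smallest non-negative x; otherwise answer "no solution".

no solution

gcd(23656, 106180):
106180 = 4*23656 + 11556
23656 = 2*11556 + 544
11556 = 21*544 + 132
544 = 4*132 + 16
132 = 8*16 + 4
16 = 4*4 + 0
gcd = 4, but 4 ∤ 33799, so the congruence has no solution.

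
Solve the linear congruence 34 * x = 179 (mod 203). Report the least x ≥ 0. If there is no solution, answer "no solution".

59

First find gcd(34, 203):
203 = 5·34 + 33
34 = 1·33 + 1
33 = 33·1 + 0
gcd = 1, so a unique solution mod 203 exists.
Back-substitute for the Bézout coefficients:
1 = 34 − 33
1 = −203 + 6·34
So 34·(6) ≡ 1 (mod 203), giving 34⁻¹ ≡ 6.
x ≡ 34⁻¹·179 ≡ 6·179 ≡ 59 (mod 203).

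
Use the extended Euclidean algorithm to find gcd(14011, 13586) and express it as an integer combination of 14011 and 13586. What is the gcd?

Repeated division:
14011 = 1·13586 + 425
13586 = 31·425 + 411
425 = 1·411 + 14
411 = 29·14 + 5
14 = 2·5 + 4
5 = 1·4 + 1
4 = 4·1 + 0
gcd(14011, 13586) = 1.
Working backward:
1 = 5 − 4
1 = −14 + 3·5
1 = 3·411 − 88·14
1 = −88·425 + 91·411
1 = 91·13586 − 2909·425
1 = −2909·14011 + 3000·13586
So 1 = (-2909)·14011 + (3000)·13586.

1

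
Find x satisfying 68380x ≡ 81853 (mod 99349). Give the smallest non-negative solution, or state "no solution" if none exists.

First find gcd(68380, 99349):
99349 = 1×68380 + 30969
68380 = 2×30969 + 6442
30969 = 4×6442 + 5201
6442 = 1×5201 + 1241
5201 = 4×1241 + 237
1241 = 5×237 + 56
237 = 4×56 + 13
56 = 4×13 + 4
13 = 3×4 + 1
4 = 4×1 + 0
gcd = 1, so a unique solution mod 99349 exists.
Back-substitute for the Bézout coefficients:
1 = 13 − 3·4
1 = −3·56 + 13·13
1 = 13·237 − 55·56
1 = −55·1241 + 288·237
1 = 288·5201 − 1207·1241
1 = −1207·6442 + 1495·5201
1 = 1495·30969 − 7187·6442
1 = −7187·68380 + 15869·30969
1 = 15869·99349 − 23056·68380
So 68380·(-23056) ≡ 1 (mod 99349), giving 68380⁻¹ ≡ 76293.
x ≡ 68380⁻¹·81853 ≡ 76293·81853 ≡ 30836 (mod 99349).

30836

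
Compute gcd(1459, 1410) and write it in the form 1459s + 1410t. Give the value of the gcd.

Apply Euclid's algorithm to 1459 and 1410:
1459 = 1·1410 + 49
1410 = 28·49 + 38
49 = 1·38 + 11
38 = 3·11 + 5
11 = 2·5 + 1
5 = 5·1 + 0
gcd(1459, 1410) = 1.
Express as a combination:
1 = 11 − 2·5
1 = −2·38 + 7·11
1 = 7·49 − 9·38
1 = −9·1410 + 259·49
1 = 259·1459 − 268·1410
So 1 = (259)·1459 + (-268)·1410.

1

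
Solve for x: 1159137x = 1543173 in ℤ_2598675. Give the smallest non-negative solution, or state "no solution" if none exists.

First find gcd(1159137, 2598675):
2598675 = 2·1159137 + 280401
1159137 = 4·280401 + 37533
280401 = 7·37533 + 17670
37533 = 2·17670 + 2193
17670 = 8·2193 + 126
2193 = 17·126 + 51
126 = 2·51 + 24
51 = 2·24 + 3
24 = 8·3 + 0
gcd = 3 and 3 | 1543173, so solutions exist. Divide through by 3: 386379x ≡ 514391 (mod 866225).
Now find 386379⁻¹ mod 866225:
866225 = 2×386379 + 93467
386379 = 4×93467 + 12511
93467 = 7×12511 + 5890
12511 = 2×5890 + 731
5890 = 8×731 + 42
731 = 17×42 + 17
42 = 2×17 + 8
17 = 2×8 + 1
8 = 8×1 + 0
Back-substitute:
1 = 17 − 2·8
1 = −2·42 + 5·17
1 = 5·731 − 87·42
1 = −87·5890 + 701·731
1 = 701·12511 − 1489·5890
1 = −1489·93467 + 11124·12511
1 = 11124·386379 − 45985·93467
1 = −45985·866225 + 103094·386379
So 386379⁻¹ ≡ 103094 (mod 866225).
Then x ≡ 103094·514391 ≡ 331254 (mod 866225); the smallest non-negative solution is x = 331254.

331254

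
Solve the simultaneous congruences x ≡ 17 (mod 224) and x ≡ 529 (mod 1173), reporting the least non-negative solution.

Write x = 17 + 224·k. Then 224·k ≡ 529 − 17 ≡ 512 (mod 1173).
Need 224⁻¹ mod 1173. Extended Euclid on (1173, 224):
1173 = 5×224 + 53
224 = 4×53 + 12
53 = 4×12 + 5
12 = 2×5 + 2
5 = 2×2 + 1
2 = 2×1 + 0
Back-substitute:
1 = 5 − 2·2
1 = −2·12 + 5·5
1 = 5·53 − 22·12
1 = −22·224 + 93·53
1 = 93·1173 − 487·224
224⁻¹ ≡ 686 (mod 1173), so k ≡ 686·512 ≡ 505 (mod 1173).
x = 17 + 224·505 = 113137.

113137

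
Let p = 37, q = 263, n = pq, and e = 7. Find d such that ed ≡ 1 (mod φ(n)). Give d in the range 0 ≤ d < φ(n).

2695

φ(n) = (p−1)(q−1) = 36·262 = 9432.
Need d with 7·d ≡ 1 (mod 9432). Apply the extended Euclidean algorithm:
9432 = 1347*7 + 3
7 = 2*3 + 1
3 = 3*1 + 0
Back-substitute:
1 = 7 − 2·3
1 = −2·9432 + 2695·7
So 7·2695 ≡ 1 (mod 9432), hence d = 2695.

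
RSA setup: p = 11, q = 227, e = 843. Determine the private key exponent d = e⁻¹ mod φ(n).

1067

φ(n) = (p−1)(q−1) = 10·226 = 2260.
Need d with 843·d ≡ 1 (mod 2260). Apply the extended Euclidean algorithm:
2260 = 2·843 + 574
843 = 1·574 + 269
574 = 2·269 + 36
269 = 7·36 + 17
36 = 2·17 + 2
17 = 8·2 + 1
2 = 2·1 + 0
Back-substitute:
1 = 17 − 8·2
1 = −8·36 + 17·17
1 = 17·269 − 127·36
1 = −127·574 + 271·269
1 = 271·843 − 398·574
1 = −398·2260 + 1067·843
So 843·1067 ≡ 1 (mod 2260), hence d = 1067.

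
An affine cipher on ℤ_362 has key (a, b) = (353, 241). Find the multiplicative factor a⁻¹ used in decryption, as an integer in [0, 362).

201

Run Euclid on (362, 353):
362 = 1×353 + 9
353 = 39×9 + 2
9 = 4×2 + 1
2 = 2×1 + 0
Since gcd(353, 362) = 1, back-substitute to write 1 as a combination:
1 = 9 − 4·2
1 = −4·353 + 157·9
1 = 157·362 − 161·353
Thus 353·(-161) ≡ 1 (mod 362); reducing, -161 mod 362 = 201.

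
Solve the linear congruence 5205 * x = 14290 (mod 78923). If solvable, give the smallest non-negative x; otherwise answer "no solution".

First find gcd(5205, 78923):
78923 = 15*5205 + 848
5205 = 6*848 + 117
848 = 7*117 + 29
117 = 4*29 + 1
29 = 29*1 + 0
gcd = 1, so a unique solution mod 78923 exists.
Back-substitute for the Bézout coefficients:
1 = 117 − 4·29
1 = −4·848 + 29·117
1 = 29·5205 − 178·848
1 = −178·78923 + 2699·5205
So 5205·(2699) ≡ 1 (mod 78923), giving 5205⁻¹ ≡ 2699.
x ≡ 5205⁻¹·14290 ≡ 2699·14290 ≡ 54286 (mod 78923).

54286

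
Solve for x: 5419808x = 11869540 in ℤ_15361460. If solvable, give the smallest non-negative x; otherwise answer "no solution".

First find gcd(5419808, 15361460):
15361460 = 2×5419808 + 4521844
5419808 = 1×4521844 + 897964
4521844 = 5×897964 + 32024
897964 = 28×32024 + 1292
32024 = 24×1292 + 1016
1292 = 1×1016 + 276
1016 = 3×276 + 188
276 = 1×188 + 88
188 = 2×88 + 12
88 = 7×12 + 4
12 = 3×4 + 0
gcd = 4 and 4 | 11869540, so solutions exist. Divide through by 4: 1354952x ≡ 2967385 (mod 3840365).
Now find 1354952⁻¹ mod 3840365:
3840365 = 2*1354952 + 1130461
1354952 = 1*1130461 + 224491
1130461 = 5*224491 + 8006
224491 = 28*8006 + 323
8006 = 24*323 + 254
323 = 1*254 + 69
254 = 3*69 + 47
69 = 1*47 + 22
47 = 2*22 + 3
22 = 7*3 + 1
3 = 3*1 + 0
Back-substitute:
1 = 22 − 7·3
1 = −7·47 + 15·22
1 = 15·69 − 22·47
1 = −22·254 + 81·69
1 = 81·323 − 103·254
1 = −103·8006 + 2553·323
1 = 2553·224491 − 71587·8006
1 = −71587·1130461 + 360488·224491
1 = 360488·1354952 − 432075·1130461
1 = −432075·3840365 + 1224638·1354952
So 1354952⁻¹ ≡ 1224638 (mod 3840365).
Then x ≡ 1224638·2967385 ≡ 167825 (mod 3840365); the smallest non-negative solution is x = 167825.

167825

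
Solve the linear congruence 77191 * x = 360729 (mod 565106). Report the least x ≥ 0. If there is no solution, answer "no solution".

First find gcd(77191, 565106):
565106 = 7·77191 + 24769
77191 = 3·24769 + 2884
24769 = 8·2884 + 1697
2884 = 1·1697 + 1187
1697 = 1·1187 + 510
1187 = 2·510 + 167
510 = 3·167 + 9
167 = 18·9 + 5
9 = 1·5 + 4
5 = 1·4 + 1
4 = 4·1 + 0
gcd = 1, so a unique solution mod 565106 exists.
Back-substitute for the Bézout coefficients:
1 = 5 − 4
1 = −9 + 2·5
1 = 2·167 − 37·9
1 = −37·510 + 113·167
1 = 113·1187 − 263·510
1 = −263·1697 + 376·1187
1 = 376·2884 − 639·1697
1 = −639·24769 + 5488·2884
1 = 5488·77191 − 17103·24769
1 = −17103·565106 + 125209·77191
So 77191·(125209) ≡ 1 (mod 565106), giving 77191⁻¹ ≡ 125209.
x ≡ 77191⁻¹·360729 ≡ 125209·360729 ≡ 420311 (mod 565106).

420311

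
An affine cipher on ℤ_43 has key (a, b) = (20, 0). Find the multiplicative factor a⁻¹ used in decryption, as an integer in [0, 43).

gcd(43, 20) by repeated division:
43 = 2·20 + 3
20 = 6·3 + 2
3 = 1·2 + 1
2 = 2·1 + 0
The gcd is 1. Working backward:
1 = 3 − 2
1 = −20 + 7·3
1 = 7·43 − 15·20
Thus 20·(-15) ≡ 1 (mod 43); reducing, -15 mod 43 = 28.

28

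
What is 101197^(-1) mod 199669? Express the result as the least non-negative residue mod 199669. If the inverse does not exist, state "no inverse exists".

Extended Euclidean algorithm:
199669 = 1×101197 + 98472
101197 = 1×98472 + 2725
98472 = 36×2725 + 372
2725 = 7×372 + 121
372 = 3×121 + 9
121 = 13×9 + 4
9 = 2×4 + 1
4 = 4×1 + 0
gcd = 1, so the inverse exists. Back-substitute:
1 = 9 − 2·4
1 = −2·121 + 27·9
1 = 27·372 − 83·121
1 = −83·2725 + 608·372
1 = 608·98472 − 21971·2725
1 = −21971·101197 + 22579·98472
1 = 22579·199669 − 44550·101197
So 101197·(-44550) ≡ 1 (mod 199669), and -44550 ≡ 155119 (mod 199669).

155119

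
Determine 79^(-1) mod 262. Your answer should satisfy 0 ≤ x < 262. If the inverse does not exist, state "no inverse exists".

199

Run Euclid on (262, 79):
262 = 3*79 + 25
79 = 3*25 + 4
25 = 6*4 + 1
4 = 4*1 + 0
The gcd is 1. Working backward:
1 = 25 − 6·4
1 = −6·79 + 19·25
1 = 19·262 − 63·79
Thus 79·(-63) ≡ 1 (mod 262); reducing, -63 mod 262 = 199.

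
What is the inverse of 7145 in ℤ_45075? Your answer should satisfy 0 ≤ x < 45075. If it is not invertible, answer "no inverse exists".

Euclidean algorithm on 45075, 7145:
45075 = 6*7145 + 2205
7145 = 3*2205 + 530
2205 = 4*530 + 85
530 = 6*85 + 20
85 = 4*20 + 5
20 = 4*5 + 0
The gcd is 5, not 1, hence no inverse exists.

no inverse exists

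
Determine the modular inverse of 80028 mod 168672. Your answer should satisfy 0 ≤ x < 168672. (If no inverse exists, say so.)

Compute gcd(80028, 168672):
168672 = 2·80028 + 8616
80028 = 9·8616 + 2484
8616 = 3·2484 + 1164
2484 = 2·1164 + 156
1164 = 7·156 + 72
156 = 2·72 + 12
72 = 6·12 + 0
gcd(80028, 168672) = 12 ≠ 1, so 80028 has no multiplicative inverse modulo 168672.

no inverse exists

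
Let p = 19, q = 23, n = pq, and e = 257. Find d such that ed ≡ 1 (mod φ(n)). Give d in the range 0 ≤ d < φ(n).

φ(n) = (p−1)(q−1) = 18·22 = 396.
Need d with 257·d ≡ 1 (mod 396). Apply the extended Euclidean algorithm:
396 = 1*257 + 139
257 = 1*139 + 118
139 = 1*118 + 21
118 = 5*21 + 13
21 = 1*13 + 8
13 = 1*8 + 5
8 = 1*5 + 3
5 = 1*3 + 2
3 = 1*2 + 1
2 = 2*1 + 0
Back-substitute:
1 = 3 − 2
1 = −5 + 2·3
1 = 2·8 − 3·5
1 = −3·13 + 5·8
1 = 5·21 − 8·13
1 = −8·118 + 45·21
1 = 45·139 − 53·118
1 = −53·257 + 98·139
1 = 98·396 − 151·257
So 257·(-151) ≡ 1 (mod 396), hence d ≡ -151 ≡ 245 (mod 396).

245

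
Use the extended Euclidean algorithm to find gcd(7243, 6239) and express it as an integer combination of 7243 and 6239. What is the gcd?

1

Euclidean algorithm:
7243 = 1·6239 + 1004
6239 = 6·1004 + 215
1004 = 4·215 + 144
215 = 1·144 + 71
144 = 2·71 + 2
71 = 35·2 + 1
2 = 2·1 + 0
gcd(7243, 6239) = 1.
Back-substituting:
1 = 71 − 35·2
1 = −35·144 + 71·71
1 = 71·215 − 106·144
1 = −106·1004 + 495·215
1 = 495·6239 − 3076·1004
1 = −3076·7243 + 3571·6239
So 1 = (-3076)·7243 + (3571)·6239.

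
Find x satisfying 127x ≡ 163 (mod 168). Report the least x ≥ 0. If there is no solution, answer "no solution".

First find gcd(127, 168):
168 = 1*127 + 41
127 = 3*41 + 4
41 = 10*4 + 1
4 = 4*1 + 0
gcd = 1, so a unique solution mod 168 exists.
Back-substitute for the Bézout coefficients:
1 = 41 − 10·4
1 = −10·127 + 31·41
1 = 31·168 − 41·127
So 127·(-41) ≡ 1 (mod 168), giving 127⁻¹ ≡ 127.
x ≡ 127⁻¹·163 ≡ 127·163 ≡ 37 (mod 168).

37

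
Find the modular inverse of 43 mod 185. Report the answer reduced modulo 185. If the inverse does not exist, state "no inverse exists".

142

Run Euclid on (185, 43):
185 = 4×43 + 13
43 = 3×13 + 4
13 = 3×4 + 1
4 = 4×1 + 0
The gcd is 1. Working backward:
1 = 13 − 3·4
1 = −3·43 + 10·13
1 = 10·185 − 43·43
Thus 43·(-43) ≡ 1 (mod 185); reducing, -43 mod 185 = 142.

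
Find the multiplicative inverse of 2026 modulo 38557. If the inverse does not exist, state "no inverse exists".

11628

Apply the Euclidean algorithm to 38557 and 2026:
38557 = 19*2026 + 63
2026 = 32*63 + 10
63 = 6*10 + 3
10 = 3*3 + 1
3 = 3*1 + 0
gcd = 1, so the inverse exists. Back-substitute:
1 = 10 − 3·3
1 = −3·63 + 19·10
1 = 19·2026 − 611·63
1 = −611·38557 + 11628·2026
So 2026·11628 ≡ 1 (mod 38557).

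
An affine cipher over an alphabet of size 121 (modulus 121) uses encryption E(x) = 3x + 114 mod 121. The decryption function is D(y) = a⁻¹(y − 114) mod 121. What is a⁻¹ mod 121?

81

Apply the Euclidean algorithm to 121 and 3:
121 = 40·3 + 1
3 = 3·1 + 0
gcd = 1, so the inverse exists. Back-substitute:
1 = 121 − 40·3
Hence 3⁻¹ ≡ -40 ≡ 81 (mod 121).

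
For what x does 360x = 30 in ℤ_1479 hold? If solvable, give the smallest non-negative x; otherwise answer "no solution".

First find gcd(360, 1479):
1479 = 4·360 + 39
360 = 9·39 + 9
39 = 4·9 + 3
9 = 3·3 + 0
gcd = 3 and 3 | 30, so solutions exist. Divide through by 3: 120x ≡ 10 (mod 493).
Now find 120⁻¹ mod 493:
493 = 4·120 + 13
120 = 9·13 + 3
13 = 4·3 + 1
3 = 3·1 + 0
Back-substitute:
1 = 13 − 4·3
1 = −4·120 + 37·13
1 = 37·493 − 152·120
So 120·(-152) ≡ 1 (mod 493), i.e. 120⁻¹ ≡ 341.
Then x ≡ 341·10 ≡ 452 (mod 493); the smallest non-negative solution is x = 452.

452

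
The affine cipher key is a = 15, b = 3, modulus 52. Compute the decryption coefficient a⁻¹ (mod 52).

7

Run Euclid on (52, 15):
52 = 3*15 + 7
15 = 2*7 + 1
7 = 7*1 + 0
Since gcd(15, 52) = 1, back-substitute to write 1 as a combination:
1 = 15 − 2·7
1 = −2·52 + 7·15
So 15·7 ≡ 1 (mod 52).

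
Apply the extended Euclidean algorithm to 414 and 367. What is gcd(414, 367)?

Apply Euclid's algorithm to 414 and 367:
414 = 1·367 + 47
367 = 7·47 + 38
47 = 1·38 + 9
38 = 4·9 + 2
9 = 4·2 + 1
2 = 2·1 + 0
gcd(414, 367) = 1.
Working backward:
1 = 9 − 4·2
1 = −4·38 + 17·9
1 = 17·47 − 21·38
1 = −21·367 + 164·47
1 = 164·414 − 185·367
So 1 = (164)·414 + (-185)·367.

1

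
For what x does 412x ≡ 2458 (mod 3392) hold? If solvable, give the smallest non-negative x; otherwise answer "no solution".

no solution

gcd(412, 3392):
3392 = 8·412 + 96
412 = 4·96 + 28
96 = 3·28 + 12
28 = 2·12 + 4
12 = 3·4 + 0
gcd = 4, but 4 ∤ 2458, so the congruence has no solution.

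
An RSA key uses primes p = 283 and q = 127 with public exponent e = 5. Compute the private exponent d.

14213

φ(n) = (p−1)(q−1) = 282·126 = 35532.
Need d with 5·d ≡ 1 (mod 35532). Apply the extended Euclidean algorithm:
35532 = 7106·5 + 2
5 = 2·2 + 1
2 = 2·1 + 0
Back-substitute:
1 = 5 − 2·2
1 = −2·35532 + 14213·5
So 5·14213 ≡ 1 (mod 35532), hence d = 14213.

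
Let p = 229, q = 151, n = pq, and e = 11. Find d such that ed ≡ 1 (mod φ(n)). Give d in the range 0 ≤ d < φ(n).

31091

φ(n) = (p−1)(q−1) = 228·150 = 34200.
Need d with 11·d ≡ 1 (mod 34200). Apply the extended Euclidean algorithm:
34200 = 3109*11 + 1
11 = 11*1 + 0
Back-substitute:
1 = 34200 − 3109·11
So 11·(-3109) ≡ 1 (mod 34200), hence d ≡ -3109 ≡ 31091 (mod 34200).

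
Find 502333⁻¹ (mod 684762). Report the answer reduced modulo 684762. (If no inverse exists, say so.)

no inverse exists

Compute gcd(502333, 684762):
684762 = 1·502333 + 182429
502333 = 2·182429 + 137475
182429 = 1·137475 + 44954
137475 = 3·44954 + 2613
44954 = 17·2613 + 533
2613 = 4·533 + 481
533 = 1·481 + 52
481 = 9·52 + 13
52 = 4·13 + 0
Since gcd = 13 > 1, 502333 is not a unit mod 684762.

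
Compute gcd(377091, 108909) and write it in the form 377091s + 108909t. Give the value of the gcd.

9

Repeated division:
377091 = 3×108909 + 50364
108909 = 2×50364 + 8181
50364 = 6×8181 + 1278
8181 = 6×1278 + 513
1278 = 2×513 + 252
513 = 2×252 + 9
252 = 28×9 + 0
gcd(377091, 108909) = 9.
Working backward:
9 = 513 − 2·252
9 = −2·1278 + 5·513
9 = 5·8181 − 32·1278
9 = −32·50364 + 197·8181
9 = 197·108909 − 426·50364
9 = −426·377091 + 1475·108909
So 9 = (-426)·377091 + (1475)·108909.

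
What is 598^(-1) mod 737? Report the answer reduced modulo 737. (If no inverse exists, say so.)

509

Extended Euclidean algorithm:
737 = 1*598 + 139
598 = 4*139 + 42
139 = 3*42 + 13
42 = 3*13 + 3
13 = 4*3 + 1
3 = 3*1 + 0
The gcd is 1. Working backward:
1 = 13 − 4·3
1 = −4·42 + 13·13
1 = 13·139 − 43·42
1 = −43·598 + 185·139
1 = 185·737 − 228·598
Hence 598⁻¹ ≡ -228 ≡ 509 (mod 737).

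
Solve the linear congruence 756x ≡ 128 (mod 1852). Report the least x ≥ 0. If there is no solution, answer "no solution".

First find gcd(756, 1852):
1852 = 2*756 + 340
756 = 2*340 + 76
340 = 4*76 + 36
76 = 2*36 + 4
36 = 9*4 + 0
gcd = 4 and 4 | 128, so solutions exist. Divide through by 4: 189x ≡ 32 (mod 463).
Now find 189⁻¹ mod 463:
463 = 2×189 + 85
189 = 2×85 + 19
85 = 4×19 + 9
19 = 2×9 + 1
9 = 9×1 + 0
Back-substitute:
1 = 19 − 2·9
1 = −2·85 + 9·19
1 = 9·189 − 20·85
1 = −20·463 + 49·189
So 189⁻¹ ≡ 49 (mod 463).
Then x ≡ 49·32 ≡ 179 (mod 463); the smallest non-negative solution is x = 179.

179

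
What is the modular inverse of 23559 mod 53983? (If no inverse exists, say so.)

gcd(53983, 23559) by repeated division:
53983 = 2×23559 + 6865
23559 = 3×6865 + 2964
6865 = 2×2964 + 937
2964 = 3×937 + 153
937 = 6×153 + 19
153 = 8×19 + 1
19 = 19×1 + 0
gcd = 1, so the inverse exists. Back-substitute:
1 = 153 − 8·19
1 = −8·937 + 49·153
1 = 49·2964 − 155·937
1 = −155·6865 + 359·2964
1 = 359·23559 − 1232·6865
1 = −1232·53983 + 2823·23559
So 23559·2823 ≡ 1 (mod 53983).

2823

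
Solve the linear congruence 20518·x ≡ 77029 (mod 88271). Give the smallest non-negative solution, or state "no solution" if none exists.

First find gcd(20518, 88271):
88271 = 4*20518 + 6199
20518 = 3*6199 + 1921
6199 = 3*1921 + 436
1921 = 4*436 + 177
436 = 2*177 + 82
177 = 2*82 + 13
82 = 6*13 + 4
13 = 3*4 + 1
4 = 4*1 + 0
gcd = 1, so a unique solution mod 88271 exists.
Back-substitute for the Bézout coefficients:
1 = 13 − 3·4
1 = −3·82 + 19·13
1 = 19·177 − 41·82
1 = −41·436 + 101·177
1 = 101·1921 − 445·436
1 = −445·6199 + 1436·1921
1 = 1436·20518 − 4753·6199
1 = −4753·88271 + 20448·20518
So 20518·(20448) ≡ 1 (mod 88271), giving 20518⁻¹ ≡ 20448.
x ≡ 20518⁻¹·77029 ≡ 20448·77029 ≡ 69539 (mod 88271).

69539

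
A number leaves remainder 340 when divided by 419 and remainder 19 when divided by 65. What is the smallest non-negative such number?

15424

Write x = 340 + 419·k. Then 419·k ≡ 19 − 340 ≡ 4 (mod 65).
Need 419⁻¹ mod 65. Extended Euclid on (65, 29):
65 = 2×29 + 7
29 = 4×7 + 1
7 = 7×1 + 0
Back-substitute:
1 = 29 − 4·7
1 = −4·65 + 9·29
419⁻¹ ≡ 9 (mod 65), so k ≡ 9·4 ≡ 36 (mod 65).
x = 340 + 419·36 = 15424.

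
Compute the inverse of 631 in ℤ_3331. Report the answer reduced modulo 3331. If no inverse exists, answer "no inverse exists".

gcd(3331, 631) by repeated division:
3331 = 5×631 + 176
631 = 3×176 + 103
176 = 1×103 + 73
103 = 1×73 + 30
73 = 2×30 + 13
30 = 2×13 + 4
13 = 3×4 + 1
4 = 4×1 + 0
Since gcd(631, 3331) = 1, back-substitute to write 1 as a combination:
1 = 13 − 3·4
1 = −3·30 + 7·13
1 = 7·73 − 17·30
1 = −17·103 + 24·73
1 = 24·176 − 41·103
1 = −41·631 + 147·176
1 = 147·3331 − 776·631
Thus 631·(-776) ≡ 1 (mod 3331); reducing, -776 mod 3331 = 2555.

2555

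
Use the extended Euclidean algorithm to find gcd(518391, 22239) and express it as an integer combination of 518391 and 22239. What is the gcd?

Apply Euclid's algorithm to 518391 and 22239:
518391 = 23×22239 + 6894
22239 = 3×6894 + 1557
6894 = 4×1557 + 666
1557 = 2×666 + 225
666 = 2×225 + 216
225 = 1×216 + 9
216 = 24×9 + 0
gcd(518391, 22239) = 9.
Back-substituting:
9 = 225 − 216
9 = −666 + 3·225
9 = 3·1557 − 7·666
9 = −7·6894 + 31·1557
9 = 31·22239 − 100·6894
9 = −100·518391 + 2331·22239
So 9 = (-100)·518391 + (2331)·22239.

9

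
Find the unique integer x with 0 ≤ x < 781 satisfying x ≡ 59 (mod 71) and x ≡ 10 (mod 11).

769

Write x = 59 + 71·k. Then 71·k ≡ 10 − 59 ≡ 6 (mod 11).
Need 71⁻¹ mod 11. Extended Euclid on (11, 5):
11 = 2·5 + 1
5 = 5·1 + 0
Back-substitute:
1 = 11 − 2·5
71⁻¹ ≡ 9 (mod 11), so k ≡ 9·6 ≡ 10 (mod 11).
x = 59 + 71·10 = 769.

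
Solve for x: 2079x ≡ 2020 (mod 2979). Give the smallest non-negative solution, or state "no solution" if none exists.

no solution

gcd(2079, 2979):
2979 = 1*2079 + 900
2079 = 2*900 + 279
900 = 3*279 + 63
279 = 4*63 + 27
63 = 2*27 + 9
27 = 3*9 + 0
gcd = 9, but 9 ∤ 2020, so the congruence has no solution.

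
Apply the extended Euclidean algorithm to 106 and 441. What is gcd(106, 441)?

1

Euclidean algorithm:
441 = 4*106 + 17
106 = 6*17 + 4
17 = 4*4 + 1
4 = 4*1 + 0
gcd(106, 441) = 1.
Back-substituting:
1 = 17 − 4·4
1 = −4·106 + 25·17
1 = 25·441 − 104·106
So 1 = (25)·441 + (-104)·106.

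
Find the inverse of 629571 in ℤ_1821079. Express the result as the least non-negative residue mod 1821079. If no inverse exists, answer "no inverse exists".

Extended Euclidean algorithm:
1821079 = 2*629571 + 561937
629571 = 1*561937 + 67634
561937 = 8*67634 + 20865
67634 = 3*20865 + 5039
20865 = 4*5039 + 709
5039 = 7*709 + 76
709 = 9*76 + 25
76 = 3*25 + 1
25 = 25*1 + 0
gcd = 1, so the inverse exists. Back-substitute:
1 = 76 − 3·25
1 = −3·709 + 28·76
1 = 28·5039 − 199·709
1 = −199·20865 + 824·5039
1 = 824·67634 − 2671·20865
1 = −2671·561937 + 22192·67634
1 = 22192·629571 − 24863·561937
1 = −24863·1821079 + 71918·629571
So 629571·71918 ≡ 1 (mod 1821079).

71918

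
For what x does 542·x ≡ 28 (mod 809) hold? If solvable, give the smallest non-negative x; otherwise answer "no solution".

415

First find gcd(542, 809):
809 = 1*542 + 267
542 = 2*267 + 8
267 = 33*8 + 3
8 = 2*3 + 2
3 = 1*2 + 1
2 = 2*1 + 0
gcd = 1, so a unique solution mod 809 exists.
Back-substitute for the Bézout coefficients:
1 = 3 − 2
1 = −8 + 3·3
1 = 3·267 − 100·8
1 = −100·542 + 203·267
1 = 203·809 − 303·542
So 542·(-303) ≡ 1 (mod 809), giving 542⁻¹ ≡ 506.
x ≡ 542⁻¹·28 ≡ 506·28 ≡ 415 (mod 809).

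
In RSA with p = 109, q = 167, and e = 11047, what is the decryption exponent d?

12751

φ(n) = (p−1)(q−1) = 108·166 = 17928.
Need d with 11047·d ≡ 1 (mod 17928). Apply the extended Euclidean algorithm:
17928 = 1·11047 + 6881
11047 = 1·6881 + 4166
6881 = 1·4166 + 2715
4166 = 1·2715 + 1451
2715 = 1·1451 + 1264
1451 = 1·1264 + 187
1264 = 6·187 + 142
187 = 1·142 + 45
142 = 3·45 + 7
45 = 6·7 + 3
7 = 2·3 + 1
3 = 3·1 + 0
Back-substitute:
1 = 7 − 2·3
1 = −2·45 + 13·7
1 = 13·142 − 41·45
1 = −41·187 + 54·142
1 = 54·1264 − 365·187
1 = −365·1451 + 419·1264
1 = 419·2715 − 784·1451
1 = −784·4166 + 1203·2715
1 = 1203·6881 − 1987·4166
1 = −1987·11047 + 3190·6881
1 = 3190·17928 − 5177·11047
So 11047·(-5177) ≡ 1 (mod 17928), hence d ≡ -5177 ≡ 12751 (mod 17928).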